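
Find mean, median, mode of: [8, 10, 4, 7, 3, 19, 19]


Sorted: [3, 4, 7, 8, 10, 19, 19]
Mean = 70/7 = 10
Median = 8
Freq: {8: 1, 10: 1, 4: 1, 7: 1, 3: 1, 19: 2}
Mode: [19]

Mean=10, Median=8, Mode=19


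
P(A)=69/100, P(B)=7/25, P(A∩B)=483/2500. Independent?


P(A)×P(B) = 483/2500
P(A∩B) = 483/2500
Equal ✓ → Independent

Yes, independent


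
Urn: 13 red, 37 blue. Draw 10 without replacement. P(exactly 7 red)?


Hypergeometric: C(13,7)×C(37,3)/C(50,10)
= 1716×7770/10272278170 = 17316/13340621

P(X=7) = 17316/13340621 ≈ 0.13%


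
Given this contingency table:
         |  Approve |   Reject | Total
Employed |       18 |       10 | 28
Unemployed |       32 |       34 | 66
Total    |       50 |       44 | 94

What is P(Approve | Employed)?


P(Approve | Employed) = 18/(18+10) = 18/28 = 9/14

P(Approve|Employed) = 9/14 ≈ 64.29%


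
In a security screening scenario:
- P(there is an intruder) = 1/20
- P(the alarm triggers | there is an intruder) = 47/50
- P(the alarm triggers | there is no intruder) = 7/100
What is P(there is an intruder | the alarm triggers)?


Using Bayes' theorem:
P(A|B) = P(B|A)·P(A) / P(B)

P(the alarm triggers) = 47/50 × 1/20 + 7/100 × 19/20
= 47/1000 + 133/2000 = 227/2000

P(there is an intruder|the alarm triggers) = (47/1000) / (227/2000) = 94/227

P(there is an intruder|the alarm triggers) = 94/227 ≈ 41.41%


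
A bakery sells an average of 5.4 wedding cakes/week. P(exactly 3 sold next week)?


Poisson(λ=5.4): P(X=3) = e^(-λ)×λ^k/k!
= e^(-5.4) × 5.4^3 / 3!
≈ 0.004516580943 × 157.464 / 6 ≈ 0.118533

P(X=3) ≈ 0.118533 ≈ 11.85%


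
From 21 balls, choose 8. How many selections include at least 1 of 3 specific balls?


Complement: C(21,8) - C(18,8) = 203490 - 43758 = 159732

159732


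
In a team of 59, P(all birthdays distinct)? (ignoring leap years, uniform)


P(all different) = Π(365-i)/365 for i=0..58
= (365/365)×(364/365)×...×(307/365)
= 0.007011

P ≈ 0.0070 ≈ 0.70%


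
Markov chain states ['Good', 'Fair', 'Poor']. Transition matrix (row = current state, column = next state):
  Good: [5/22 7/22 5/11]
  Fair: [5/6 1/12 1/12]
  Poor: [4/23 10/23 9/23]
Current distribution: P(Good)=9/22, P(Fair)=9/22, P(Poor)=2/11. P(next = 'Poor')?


P(next=Poor) = Σᵢ P(now=i)×P(i→Poor)
= 9/22×5/11 + 9/22×1/12 + 2/11×9/23
= 45/242 + 3/88 + 18/253 = 6483/22264

P = 6483/22264 ≈ 0.2912


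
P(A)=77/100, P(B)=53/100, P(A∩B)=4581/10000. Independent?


P(A)×P(B) = 4081/10000
P(A∩B) = 4581/10000
Not equal → NOT independent

No, not independent


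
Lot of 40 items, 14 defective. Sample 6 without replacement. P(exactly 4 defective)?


Hypergeometric: C(14,4)×C(26,2)/C(40,6)
= 1001×325/3838380 = 715/8436

P(X=4) = 715/8436 ≈ 8.48%


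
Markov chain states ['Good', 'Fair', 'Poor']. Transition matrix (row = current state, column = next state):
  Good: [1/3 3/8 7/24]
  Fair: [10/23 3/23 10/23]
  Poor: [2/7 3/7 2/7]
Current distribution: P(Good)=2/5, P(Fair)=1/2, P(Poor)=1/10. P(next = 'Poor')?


P(next=Poor) = Σᵢ P(now=i)×P(i→Poor)
= 2/5×7/24 + 1/2×10/23 + 1/10×2/7
= 7/60 + 5/23 + 1/35 = 3503/9660

P = 3503/9660 ≈ 0.3626


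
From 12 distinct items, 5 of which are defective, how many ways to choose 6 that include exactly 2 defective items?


Choose 2 of the 5 defective items and 4 of the other 7 items:
C(5,2)×C(7,4) = 10×35 = 350

350


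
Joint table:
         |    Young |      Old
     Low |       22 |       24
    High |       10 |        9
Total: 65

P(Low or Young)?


P(Low∨Young) = P(Low) + P(Young) - P(Low∧Young)
= (46 + 32 - 22)/65 = 56/65

P = 56/65 ≈ 86.15%


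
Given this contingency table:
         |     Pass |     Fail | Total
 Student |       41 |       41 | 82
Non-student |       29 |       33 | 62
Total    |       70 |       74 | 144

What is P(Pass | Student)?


P(Pass | Student) = 41/(41+41) = 41/82 = 1/2

P(Pass|Student) = 1/2 ≈ 50.00%


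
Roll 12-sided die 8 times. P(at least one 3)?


P(no 3)^8 = (11/12)^8 = 214358881/429981696
P(≥1) = 1 - 214358881/429981696 = 215622815/429981696

P = 215622815/429981696 ≈ 50.15%


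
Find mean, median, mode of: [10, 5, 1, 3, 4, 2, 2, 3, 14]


Sorted: [1, 2, 2, 3, 3, 4, 5, 10, 14]
Mean = 44/9
Median = 3
Freq: {10: 1, 5: 1, 1: 1, 3: 2, 4: 1, 2: 2, 14: 1}
Mode: [2, 3]

Mean=44/9, Median=3, Mode=[2, 3]


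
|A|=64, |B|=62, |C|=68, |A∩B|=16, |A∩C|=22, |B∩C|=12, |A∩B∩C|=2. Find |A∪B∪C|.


|A∪B∪C| = 64+62+68-16-22-12+2 = 146

|A∪B∪C| = 146


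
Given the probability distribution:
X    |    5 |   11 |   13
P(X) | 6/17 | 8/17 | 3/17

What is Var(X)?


E[X] = 157/17
E[X²] = 1625/17
Var(X) = E[X²] - (E[X])² = 1625/17 - 24649/289 = 2976/289

Var(X) = 2976/289 ≈ 10.2976


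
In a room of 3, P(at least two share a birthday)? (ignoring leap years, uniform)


P(all different) = Π(365-i)/365 for i=0..2
= 0.991796
P(match) = 1 - 0.991796 = 0.008204

P ≈ 0.0082 ≈ 0.82%


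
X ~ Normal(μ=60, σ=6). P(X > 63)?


z = (63-60)/6 = 0.5
P(X > 63) = 1 - P(Z ≤ 0.5) = 1 - 0.6915 = 0.3085

P(X > 63) ≈ 0.3085


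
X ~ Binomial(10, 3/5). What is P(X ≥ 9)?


P(X ≥ 9) = Σ P(X=i) for i=9..10
P(X=9) = 78732/1953125
P(X=10) = 59049/9765625
Sum = 452709/9765625

P(X ≥ 9) = 452709/9765625 ≈ 4.64%


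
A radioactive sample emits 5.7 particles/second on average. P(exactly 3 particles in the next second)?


Poisson(λ=5.7): P(X=3) = e^(-λ)×λ^k/k!
= e^(-5.7) × 5.7^3 / 3!
≈ 0.003345965457 × 185.193 / 6 ≈ 0.103275

P(X=3) ≈ 0.103275 ≈ 10.33%


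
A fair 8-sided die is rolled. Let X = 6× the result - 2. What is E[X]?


E[die] = (1+8)/2 = 9/2
E[X] = 6×9/2 - 2 = 25

E[X] = 25


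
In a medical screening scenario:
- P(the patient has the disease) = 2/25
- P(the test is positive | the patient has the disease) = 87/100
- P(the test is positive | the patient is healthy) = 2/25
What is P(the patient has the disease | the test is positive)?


Using Bayes' theorem:
P(A|B) = P(B|A)·P(A) / P(B)

P(the test is positive) = 87/100 × 2/25 + 2/25 × 23/25
= 87/1250 + 46/625 = 179/1250

P(the patient has the disease|the test is positive) = (87/1250) / (179/1250) = 87/179

P(the patient has the disease|the test is positive) = 87/179 ≈ 48.60%


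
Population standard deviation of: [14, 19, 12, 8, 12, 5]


Mean = 70/6 = 35/3
  (14-35/3)²=49/9
  (19-35/3)²=484/9
  (12-35/3)²=1/9
  (8-35/3)²=121/9
  (12-35/3)²=1/9
  (5-35/3)²=400/9
Σ(x-μ)² = 352/3
σ² = (352/3)/6 = 176/9

σ = √(176/9) ≈ 4.4222


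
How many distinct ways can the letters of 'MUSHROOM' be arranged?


Letters: 8, freq: {'M': 2, 'U': 1, 'S': 1, 'H': 1, 'R': 1, 'O': 2}
8!/(2!×1!×1!×1!×1!×2!) = 40320/4 = 10080

10080


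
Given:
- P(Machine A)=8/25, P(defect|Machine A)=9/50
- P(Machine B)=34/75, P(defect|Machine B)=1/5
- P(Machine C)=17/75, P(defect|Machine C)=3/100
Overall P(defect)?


P(B) = Σ P(B|Aᵢ)×P(Aᵢ)
  9/50×8/25 = 36/625
  1/5×34/75 = 34/375
  3/100×17/75 = 17/2500
Sum = 1163/7500

P(defect) = 1163/7500 ≈ 15.51%


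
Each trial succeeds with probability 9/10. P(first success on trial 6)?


Geometric: P(X=6) = (1-p)^(k-1)×p = (1/10)^5×9/10 = 9/1000000

P(X=6) = 9/1000000 ≈ 0.00%


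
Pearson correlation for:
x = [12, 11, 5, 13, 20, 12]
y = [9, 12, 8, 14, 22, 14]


n=6, Σx=73, Σy=79, Σxy=1070, Σx²=1003, Σy²=1165
r = (6×1070 - 73×79)/√((6×1003 - 73²)(6×1165 - 79²))
= 653/√(689×749) = 653/√516061 ≈ 653/718.3739 ≈ 0.9090

r ≈ 0.9090


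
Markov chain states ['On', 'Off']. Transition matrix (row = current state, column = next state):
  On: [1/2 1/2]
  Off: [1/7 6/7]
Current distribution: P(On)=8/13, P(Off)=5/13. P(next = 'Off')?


P(next=Off) = Σᵢ P(now=i)×P(i→Off)
= 8/13×1/2 + 5/13×6/7
= 4/13 + 30/91 = 58/91

P = 58/91 ≈ 0.6374


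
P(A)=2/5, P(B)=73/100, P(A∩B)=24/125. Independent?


P(A)×P(B) = 73/250
P(A∩B) = 24/125
Not equal → NOT independent

No, not independent


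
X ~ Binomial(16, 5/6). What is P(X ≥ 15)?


P(X ≥ 15) = Σ P(X=i) for i=15..16
P(X=15) = 30517578125/176319369216
P(X=16) = 152587890625/2821109907456
Sum = 213623046875/940369969152

P(X ≥ 15) = 213623046875/940369969152 ≈ 22.72%


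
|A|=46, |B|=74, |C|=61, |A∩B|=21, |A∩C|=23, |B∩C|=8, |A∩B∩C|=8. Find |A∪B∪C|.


|A∪B∪C| = 46+74+61-21-23-8+8 = 137

|A∪B∪C| = 137


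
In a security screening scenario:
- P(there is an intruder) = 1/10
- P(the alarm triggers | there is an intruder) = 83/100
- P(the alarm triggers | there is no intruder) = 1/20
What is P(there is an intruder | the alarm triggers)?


Using Bayes' theorem:
P(A|B) = P(B|A)·P(A) / P(B)

P(the alarm triggers) = 83/100 × 1/10 + 1/20 × 9/10
= 83/1000 + 9/200 = 16/125

P(there is an intruder|the alarm triggers) = (83/1000) / (16/125) = 83/128

P(there is an intruder|the alarm triggers) = 83/128 ≈ 64.84%


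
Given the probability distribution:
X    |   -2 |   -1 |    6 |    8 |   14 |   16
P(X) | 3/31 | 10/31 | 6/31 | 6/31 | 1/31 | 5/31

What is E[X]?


E[X] = Σ x·P(X=x)
= (-2)×(3/31) + (-1)×(10/31) + (6)×(6/31) + (8)×(6/31) + (14)×(1/31) + (16)×(5/31)
= 162/31

E[X] = 162/31


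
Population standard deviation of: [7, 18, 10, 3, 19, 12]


Mean = 69/6 = 23/2
  (7-23/2)²=81/4
  (18-23/2)²=169/4
  (10-23/2)²=9/4
  (3-23/2)²=289/4
  (19-23/2)²=225/4
  (12-23/2)²=1/4
Σ(x-μ)² = 387/2
σ² = (387/2)/6 = 129/4

σ = √(129/4) ≈ 5.6789


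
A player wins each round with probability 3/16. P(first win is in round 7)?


Geometric: P(X=7) = (1-p)^(k-1)×p = (13/16)^6×3/16 = 14480427/268435456

P(X=7) = 14480427/268435456 ≈ 5.39%


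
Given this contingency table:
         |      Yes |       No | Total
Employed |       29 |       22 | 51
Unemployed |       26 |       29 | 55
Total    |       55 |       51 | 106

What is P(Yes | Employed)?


P(Yes | Employed) = 29/(29+22) = 29/51

P(Yes|Employed) = 29/51 ≈ 56.86%


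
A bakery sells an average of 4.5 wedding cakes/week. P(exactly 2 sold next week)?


Poisson(λ=4.5): P(X=2) = e^(-λ)×λ^k/k!
= e^(-4.5) × 4.5^2 / 2!
≈ 0.01110899654 × 20.25 / 2 ≈ 0.112479

P(X=2) ≈ 0.112479 ≈ 11.25%


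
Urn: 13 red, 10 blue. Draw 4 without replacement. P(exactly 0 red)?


Hypergeometric: C(13,0)×C(10,4)/C(23,4)
= 1×210/8855 = 6/253

P(X=0) = 6/253 ≈ 2.37%


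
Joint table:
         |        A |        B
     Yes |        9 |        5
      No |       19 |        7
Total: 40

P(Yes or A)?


P(Yes∨A) = P(Yes) + P(A) - P(Yes∧A)
= (14 + 28 - 9)/40 = 33/40

P = 33/40 ≈ 82.50%


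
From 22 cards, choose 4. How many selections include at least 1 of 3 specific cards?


Complement: C(22,4) - C(19,4) = 7315 - 3876 = 3439

3439


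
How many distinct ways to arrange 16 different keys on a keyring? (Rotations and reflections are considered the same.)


Free circular arrangements: rotations and reflections both identified.
(n-1)!/2 = 15!/2 = 1307674368000/2 = 653837184000

653837184000


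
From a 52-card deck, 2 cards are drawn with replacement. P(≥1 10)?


P(not a 10) = 48/52 = 12/13
P(none in 2 draws) = (12/13)^2 = 144/169
P(≥1 10) = 1 - 144/169 = 25/169

P = 25/169 ≈ 14.79%


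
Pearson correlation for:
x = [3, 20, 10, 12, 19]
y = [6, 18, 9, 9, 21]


n=5, Σx=64, Σy=63, Σxy=975, Σx²=1014, Σy²=963
r = (5×975 - 64×63)/√((5×1014 - 64²)(5×963 - 63²))
= 843/√(974×846) = 843/√824004 ≈ 843/907.7467 ≈ 0.9287

r ≈ 0.9287


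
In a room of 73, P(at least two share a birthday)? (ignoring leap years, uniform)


P(all different) = Π(365-i)/365 for i=0..72
= 0.000439
P(match) = 1 - 0.000439 = 0.999561

P ≈ 0.9996 ≈ 99.96%


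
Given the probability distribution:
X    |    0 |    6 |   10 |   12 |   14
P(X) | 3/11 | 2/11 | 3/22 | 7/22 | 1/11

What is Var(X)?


E[X] = 83/11
E[X²] = 922/11
Var(X) = E[X²] - (E[X])² = 922/11 - 6889/121 = 3253/121

Var(X) = 3253/121 ≈ 26.8843


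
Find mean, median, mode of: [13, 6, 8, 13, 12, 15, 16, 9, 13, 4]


Sorted: [4, 6, 8, 9, 12, 13, 13, 13, 15, 16]
Mean = 109/10
Median = 25/2
Freq: {13: 3, 6: 1, 8: 1, 12: 1, 15: 1, 16: 1, 9: 1, 4: 1}
Mode: [13]

Mean=109/10, Median=25/2, Mode=13


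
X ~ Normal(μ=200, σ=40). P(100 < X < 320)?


z₁=(100-200)/40=-2.5, z₂=(320-200)/40=3.0
P = Φ(3.0) - Φ(-2.5) = 0.998650 - 0.006210 = 0.992440 ≈ 0.9924

P(100 < X < 320) ≈ 0.9924


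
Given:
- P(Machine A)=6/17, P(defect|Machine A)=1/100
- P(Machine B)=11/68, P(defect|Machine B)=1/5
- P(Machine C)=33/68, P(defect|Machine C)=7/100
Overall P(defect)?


P(B) = Σ P(B|Aᵢ)×P(Aᵢ)
  1/100×6/17 = 3/850
  1/5×11/68 = 11/340
  7/100×33/68 = 231/6800
Sum = 19/272

P(defect) = 19/272 ≈ 6.99%


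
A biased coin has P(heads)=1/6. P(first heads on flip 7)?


Geometric: P(X=7) = (1-p)^(k-1)×p = (5/6)^6×1/6 = 15625/279936

P(X=7) = 15625/279936 ≈ 5.58%


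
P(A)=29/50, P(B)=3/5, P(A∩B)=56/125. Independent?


P(A)×P(B) = 87/250
P(A∩B) = 56/125
Not equal → NOT independent

No, not independent


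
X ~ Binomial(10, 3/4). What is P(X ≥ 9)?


P(X ≥ 9) = Σ P(X=i) for i=9..10
P(X=9) = 98415/524288
P(X=10) = 59049/1048576
Sum = 255879/1048576

P(X ≥ 9) = 255879/1048576 ≈ 24.40%


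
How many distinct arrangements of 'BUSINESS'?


Letters: 8, freq: {'B': 1, 'U': 1, 'S': 3, 'I': 1, 'N': 1, 'E': 1}
8!/(1!×1!×3!×1!×1!×1!) = 40320/6 = 6720

6720


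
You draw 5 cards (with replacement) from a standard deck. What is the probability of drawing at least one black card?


P(not a black card) = 26/52 = 1/2
P(none in 5 draws) = (1/2)^5 = 1/32
P(≥1 black card) = 1 - 1/32 = 31/32

P = 31/32 ≈ 96.88%


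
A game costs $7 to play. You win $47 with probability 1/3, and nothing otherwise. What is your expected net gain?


E[gain] = (47-7)×1/3 + (-7)×2/3
= 40/3 - 14/3 = 26/3

Expected net gain = $26/3 ≈ $8.67


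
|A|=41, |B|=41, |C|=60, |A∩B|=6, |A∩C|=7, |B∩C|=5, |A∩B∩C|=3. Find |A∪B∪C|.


|A∪B∪C| = 41+41+60-6-7-5+3 = 127

|A∪B∪C| = 127


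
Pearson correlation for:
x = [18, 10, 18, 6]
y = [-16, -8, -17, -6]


n=4, Σx=52, Σy=-47, Σxy=-710, Σx²=784, Σy²=645
r = (4×(-710) - 52×(-47))/√((4×784 - 52²)(4×645 - (-47)²))
= -396/√(432×371) = -396/√160272 ≈ -396/400.3399 ≈ -0.9892

r ≈ -0.9892


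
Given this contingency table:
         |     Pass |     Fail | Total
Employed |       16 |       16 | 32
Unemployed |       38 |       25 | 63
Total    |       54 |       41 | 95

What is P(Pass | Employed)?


P(Pass | Employed) = 16/(16+16) = 16/32 = 1/2

P(Pass|Employed) = 1/2 ≈ 50.00%


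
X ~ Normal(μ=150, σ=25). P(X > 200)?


z = (200-150)/25 = 2.0
P(X > 200) = 1 - P(Z ≤ 2.0) = 1 - 0.9772 = 0.0228

P(X > 200) ≈ 0.0228


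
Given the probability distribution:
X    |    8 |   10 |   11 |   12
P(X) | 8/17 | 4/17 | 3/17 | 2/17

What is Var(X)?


E[X] = 161/17
E[X²] = 1563/17
Var(X) = E[X²] - (E[X])² = 1563/17 - 25921/289 = 650/289

Var(X) = 650/289 ≈ 2.2491


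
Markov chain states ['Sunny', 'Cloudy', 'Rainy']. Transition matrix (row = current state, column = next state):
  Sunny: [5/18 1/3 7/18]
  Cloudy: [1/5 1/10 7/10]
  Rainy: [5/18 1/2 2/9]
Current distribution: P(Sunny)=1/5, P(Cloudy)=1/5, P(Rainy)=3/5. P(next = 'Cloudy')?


P(next=Cloudy) = Σᵢ P(now=i)×P(i→Cloudy)
= 1/5×1/3 + 1/5×1/10 + 3/5×1/2
= 1/15 + 1/50 + 3/10 = 29/75

P = 29/75 ≈ 0.3867


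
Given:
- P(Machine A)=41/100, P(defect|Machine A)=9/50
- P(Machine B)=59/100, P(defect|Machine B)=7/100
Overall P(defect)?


P(B) = Σ P(B|Aᵢ)×P(Aᵢ)
  9/50×41/100 = 369/5000
  7/100×59/100 = 413/10000
Sum = 1151/10000

P(defect) = 1151/10000 ≈ 11.51%


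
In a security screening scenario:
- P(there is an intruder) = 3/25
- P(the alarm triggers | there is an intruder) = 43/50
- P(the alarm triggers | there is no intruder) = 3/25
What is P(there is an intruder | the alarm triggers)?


Using Bayes' theorem:
P(A|B) = P(B|A)·P(A) / P(B)

P(the alarm triggers) = 43/50 × 3/25 + 3/25 × 22/25
= 129/1250 + 66/625 = 261/1250

P(there is an intruder|the alarm triggers) = (129/1250) / (261/1250) = 43/87

P(there is an intruder|the alarm triggers) = 43/87 ≈ 49.43%


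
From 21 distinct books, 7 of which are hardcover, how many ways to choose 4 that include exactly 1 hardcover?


Choose 1 of the 7 hardcovers and 3 of the other 14 books:
C(7,1)×C(14,3) = 7×364 = 2548

2548


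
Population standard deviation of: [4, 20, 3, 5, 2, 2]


Mean = 36/6 = 6
  (4-6)²=4
  (20-6)²=196
  (3-6)²=9
  (5-6)²=1
  (2-6)²=16
  (2-6)²=16
Σ(x-μ)² = 242
σ² = 242/6 = 121/3

σ = √(121/3) ≈ 6.3509


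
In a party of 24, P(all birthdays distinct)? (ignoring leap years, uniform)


P(all different) = Π(365-i)/365 for i=0..23
= (365/365)×(364/365)×...×(342/365)
= 0.461656

P ≈ 0.4617 ≈ 46.17%


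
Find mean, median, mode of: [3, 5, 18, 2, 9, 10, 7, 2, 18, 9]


Sorted: [2, 2, 3, 5, 7, 9, 9, 10, 18, 18]
Mean = 83/10
Median = 8
Freq: {3: 1, 5: 1, 18: 2, 2: 2, 9: 2, 10: 1, 7: 1}
Mode: [2, 9, 18]

Mean=83/10, Median=8, Mode=[2, 9, 18]


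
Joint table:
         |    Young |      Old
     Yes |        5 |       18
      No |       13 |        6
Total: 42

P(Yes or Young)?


P(Yes∨Young) = P(Yes) + P(Young) - P(Yes∧Young)
= (23 + 18 - 5)/42 = 36/42 = 6/7

P = 6/7 ≈ 85.71%


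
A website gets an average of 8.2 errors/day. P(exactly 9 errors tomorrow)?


Poisson(λ=8.2): P(X=9) = e^(-λ)×λ^k/k!
= e^(-8.2) × 8.2^9 / 9!
≈ 0.00027465357 × 167619550.41 / 362880 ≈ 0.126866

P(X=9) ≈ 0.126866 ≈ 12.69%


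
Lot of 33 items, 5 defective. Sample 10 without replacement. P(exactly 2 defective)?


Hypergeometric: C(5,2)×C(28,8)/C(33,10)
= 10×3108105/92561040 = 2415/7192

P(X=2) = 2415/7192 ≈ 33.58%


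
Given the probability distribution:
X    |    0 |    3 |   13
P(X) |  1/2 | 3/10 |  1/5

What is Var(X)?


E[X] = 7/2
E[X²] = 73/2
Var(X) = E[X²] - (E[X])² = 73/2 - 49/4 = 97/4

Var(X) = 97/4 ≈ 24.2500


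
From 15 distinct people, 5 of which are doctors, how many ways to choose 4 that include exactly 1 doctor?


Choose 1 of the 5 doctors and 3 of the other 10 people:
C(5,1)×C(10,3) = 5×120 = 600

600


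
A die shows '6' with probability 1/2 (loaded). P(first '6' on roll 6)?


Geometric: P(X=6) = (1-p)^(k-1)×p = (1/2)^5×1/2 = 1/64

P(X=6) = 1/64 ≈ 1.56%


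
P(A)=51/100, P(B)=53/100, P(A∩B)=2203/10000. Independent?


P(A)×P(B) = 2703/10000
P(A∩B) = 2203/10000
Not equal → NOT independent

No, not independent


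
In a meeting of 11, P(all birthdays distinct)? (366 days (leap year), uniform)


P(all different) = Π(366-i)/366 for i=0..10
= (366/366)×(365/366)×...×(356/366)
= 0.859219

P ≈ 0.8592 ≈ 85.92%


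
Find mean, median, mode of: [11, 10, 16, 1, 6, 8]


Sorted: [1, 6, 8, 10, 11, 16]
Mean = 52/6 = 26/3
Median = 9
Freq: {11: 1, 10: 1, 16: 1, 1: 1, 6: 1, 8: 1}
Mode: No mode

Mean=26/3, Median=9, Mode=No mode


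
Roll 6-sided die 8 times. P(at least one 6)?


P(no 6)^8 = (5/6)^8 = 390625/1679616
P(≥1) = 1 - 390625/1679616 = 1288991/1679616

P = 1288991/1679616 ≈ 76.74%


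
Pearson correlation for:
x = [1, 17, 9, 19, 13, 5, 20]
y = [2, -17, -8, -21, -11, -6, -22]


n=7, Σx=84, Σy=-83, Σxy=-1371, Σx²=1326, Σy²=1439
r = (7×(-1371) - 84×(-83))/√((7×1326 - 84²)(7×1439 - (-83)²))
= -2625/√(2226×3184) = -2625/√7087584 ≈ -2625/2662.2517 ≈ -0.9860

r ≈ -0.9860


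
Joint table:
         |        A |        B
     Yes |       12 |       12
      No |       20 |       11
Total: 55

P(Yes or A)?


P(Yes∨A) = P(Yes) + P(A) - P(Yes∧A)
= (24 + 32 - 12)/55 = 44/55 = 4/5

P = 4/5 ≈ 80.00%


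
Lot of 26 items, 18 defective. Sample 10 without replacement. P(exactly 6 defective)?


Hypergeometric: C(18,6)×C(8,4)/C(26,10)
= 18564×70/5311735 = 1176/4807

P(X=6) = 1176/4807 ≈ 24.46%


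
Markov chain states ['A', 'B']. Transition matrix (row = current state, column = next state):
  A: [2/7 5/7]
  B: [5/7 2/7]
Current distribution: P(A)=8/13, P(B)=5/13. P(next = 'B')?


P(next=B) = Σᵢ P(now=i)×P(i→B)
= 8/13×5/7 + 5/13×2/7
= 40/91 + 10/91 = 50/91

P = 50/91 ≈ 0.5495


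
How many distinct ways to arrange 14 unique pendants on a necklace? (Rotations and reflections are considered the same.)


Free circular arrangements: rotations and reflections both identified.
(n-1)!/2 = 13!/2 = 6227020800/2 = 3113510400

3113510400


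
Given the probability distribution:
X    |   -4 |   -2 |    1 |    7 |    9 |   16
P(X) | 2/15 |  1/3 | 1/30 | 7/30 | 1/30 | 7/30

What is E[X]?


E[X] = Σ x·P(X=x)
= (-4)×(2/15) + (-2)×(1/3) + (1)×(1/30) + (7)×(7/30) + (9)×(1/30) + (16)×(7/30)
= 9/2

E[X] = 9/2


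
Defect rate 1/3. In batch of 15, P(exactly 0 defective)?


Binomial: P(X=0) = C(15,0)×p^0×(1-p)^15
= 1 × 1 × 32768/14348907 = 32768/14348907

P(X=0) = 32768/14348907 ≈ 0.23%


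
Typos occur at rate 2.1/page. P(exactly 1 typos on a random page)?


Poisson(λ=2.1): P(X=1) = e^(-λ)×λ^k/k!
= e^(-2.1) × 2.1^1 / 1!
≈ 0.1224564283 × 2.1 / 1 ≈ 0.257158

P(X=1) ≈ 0.257158 ≈ 25.72%


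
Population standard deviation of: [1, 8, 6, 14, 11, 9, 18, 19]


Mean = 86/8 = 43/4
  (1-43/4)²=1521/16
  (8-43/4)²=121/16
  (6-43/4)²=361/16
  (14-43/4)²=169/16
  (11-43/4)²=1/16
  (9-43/4)²=49/16
  (18-43/4)²=841/16
  (19-43/4)²=1089/16
Σ(x-μ)² = 519/2
σ² = (519/2)/8 = 519/16

σ = √(519/16) ≈ 5.6954


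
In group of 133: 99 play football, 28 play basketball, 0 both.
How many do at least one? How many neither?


|A∪B| = 99+28-0 = 127
Neither = 133-127 = 6

At least one: 127; Neither: 6


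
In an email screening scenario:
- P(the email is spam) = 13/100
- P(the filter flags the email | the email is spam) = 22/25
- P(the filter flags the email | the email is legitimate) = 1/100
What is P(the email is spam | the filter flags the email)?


Using Bayes' theorem:
P(A|B) = P(B|A)·P(A) / P(B)

P(the filter flags the email) = 22/25 × 13/100 + 1/100 × 87/100
= 143/1250 + 87/10000 = 1231/10000

P(the email is spam|the filter flags the email) = (143/1250) / (1231/10000) = 1144/1231

P(the email is spam|the filter flags the email) = 1144/1231 ≈ 92.93%


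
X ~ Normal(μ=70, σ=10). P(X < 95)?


z = (95-70)/10 = 2.5
P(Z < 2.5) = 0.9938

P(X < 95) ≈ 0.9938


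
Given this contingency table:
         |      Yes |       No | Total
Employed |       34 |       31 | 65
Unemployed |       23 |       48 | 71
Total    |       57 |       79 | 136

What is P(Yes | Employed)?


P(Yes | Employed) = 34/(34+31) = 34/65

P(Yes|Employed) = 34/65 ≈ 52.31%


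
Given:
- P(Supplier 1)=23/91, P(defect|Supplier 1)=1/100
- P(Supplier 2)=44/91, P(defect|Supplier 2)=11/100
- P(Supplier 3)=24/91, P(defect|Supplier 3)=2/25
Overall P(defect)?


P(B) = Σ P(B|Aᵢ)×P(Aᵢ)
  1/100×23/91 = 23/9100
  11/100×44/91 = 121/2275
  2/25×24/91 = 48/2275
Sum = 699/9100

P(defect) = 699/9100 ≈ 7.68%


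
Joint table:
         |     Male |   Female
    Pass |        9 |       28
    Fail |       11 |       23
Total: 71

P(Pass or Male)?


P(Pass∨Male) = P(Pass) + P(Male) - P(Pass∧Male)
= (37 + 20 - 9)/71 = 48/71

P = 48/71 ≈ 67.61%


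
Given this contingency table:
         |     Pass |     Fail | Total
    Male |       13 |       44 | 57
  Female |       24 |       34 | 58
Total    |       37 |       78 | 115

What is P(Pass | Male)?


P(Pass | Male) = 13/(13+44) = 13/57

P(Pass|Male) = 13/57 ≈ 22.81%


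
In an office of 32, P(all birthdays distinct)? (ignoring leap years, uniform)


P(all different) = Π(365-i)/365 for i=0..31
= (365/365)×(364/365)×...×(334/365)
= 0.246652

P ≈ 0.2467 ≈ 24.67%


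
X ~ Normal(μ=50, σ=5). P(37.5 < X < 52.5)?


z₁=(37.5-50)/5=-2.5, z₂=(52.5-50)/5=0.5
P = Φ(0.5) - Φ(-2.5) = 0.691462 - 0.006210 = 0.685252 ≈ 0.6853

P(37.5 < X < 52.5) ≈ 0.6853


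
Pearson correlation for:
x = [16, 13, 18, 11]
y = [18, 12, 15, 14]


n=4, Σx=58, Σy=59, Σxy=868, Σx²=870, Σy²=889
r = (4×868 - 58×59)/√((4×870 - 58²)(4×889 - 59²))
= 50/√(116×75) = 50/√8700 ≈ 50/93.2738 ≈ 0.5361

r ≈ 0.5361


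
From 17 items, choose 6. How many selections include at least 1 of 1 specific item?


Complement: C(17,6) - C(16,6) = 12376 - 8008 = 4368

4368


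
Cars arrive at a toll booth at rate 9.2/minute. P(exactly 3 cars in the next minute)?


Poisson(λ=9.2): P(X=3) = e^(-λ)×λ^k/k!
= e^(-9.2) × 9.2^3 / 3!
≈ 0.0001010394018 × 778.688 / 6 ≈ 0.013113

P(X=3) ≈ 0.013113 ≈ 1.31%


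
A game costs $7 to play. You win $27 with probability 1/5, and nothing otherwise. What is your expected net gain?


E[gain] = (27-7)×1/5 + (-7)×4/5
= 4 - 28/5 = -8/5

Expected net gain = $-8/5 ≈ $-1.60


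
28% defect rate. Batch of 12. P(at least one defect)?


P(all good) = (18/25)^12 = 1156831381426176/59604644775390625
P(≥1 defect) = 58447813393964449/59604644775390625

P = 58447813393964449/59604644775390625 ≈ 98.06%


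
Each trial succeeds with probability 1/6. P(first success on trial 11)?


Geometric: P(X=11) = (1-p)^(k-1)×p = (5/6)^10×1/6 = 9765625/362797056

P(X=11) = 9765625/362797056 ≈ 2.69%


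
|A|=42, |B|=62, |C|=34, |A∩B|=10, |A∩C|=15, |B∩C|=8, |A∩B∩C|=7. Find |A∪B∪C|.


|A∪B∪C| = 42+62+34-10-15-8+7 = 112

|A∪B∪C| = 112


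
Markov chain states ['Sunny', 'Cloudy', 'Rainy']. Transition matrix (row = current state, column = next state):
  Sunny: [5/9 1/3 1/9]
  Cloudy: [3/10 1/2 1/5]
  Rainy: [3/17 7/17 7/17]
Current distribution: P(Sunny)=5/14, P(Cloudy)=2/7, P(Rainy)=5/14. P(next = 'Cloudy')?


P(next=Cloudy) = Σᵢ P(now=i)×P(i→Cloudy)
= 5/14×1/3 + 2/7×1/2 + 5/14×7/17
= 5/42 + 1/7 + 5/34 = 146/357

P = 146/357 ≈ 0.4090


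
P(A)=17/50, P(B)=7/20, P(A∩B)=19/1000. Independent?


P(A)×P(B) = 119/1000
P(A∩B) = 19/1000
Not equal → NOT independent

No, not independent


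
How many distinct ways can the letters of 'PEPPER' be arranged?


Letters: 6, freq: {'P': 3, 'E': 2, 'R': 1}
6!/(3!×2!×1!) = 720/12 = 60

60


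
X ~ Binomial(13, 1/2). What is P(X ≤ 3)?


P(X ≤ 3) = Σ P(X=i) for i=0..3
P(X=0) = 1/8192
P(X=1) = 13/8192
P(X=2) = 39/4096
P(X=3) = 143/4096
Sum = 189/4096

P(X ≤ 3) = 189/4096 ≈ 4.61%


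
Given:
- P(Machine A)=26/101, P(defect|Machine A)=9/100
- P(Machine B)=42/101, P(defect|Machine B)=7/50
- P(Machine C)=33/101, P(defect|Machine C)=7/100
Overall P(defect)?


P(B) = Σ P(B|Aᵢ)×P(Aᵢ)
  9/100×26/101 = 117/5050
  7/50×42/101 = 147/2525
  7/100×33/101 = 231/10100
Sum = 1053/10100

P(defect) = 1053/10100 ≈ 10.43%


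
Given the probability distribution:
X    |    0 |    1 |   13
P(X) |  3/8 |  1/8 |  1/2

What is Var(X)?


E[X] = 53/8
E[X²] = 677/8
Var(X) = E[X²] - (E[X])² = 677/8 - 2809/64 = 2607/64

Var(X) = 2607/64 ≈ 40.7344


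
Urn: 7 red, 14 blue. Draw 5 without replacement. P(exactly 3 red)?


Hypergeometric: C(7,3)×C(14,2)/C(21,5)
= 35×91/20349 = 455/2907

P(X=3) = 455/2907 ≈ 15.65%


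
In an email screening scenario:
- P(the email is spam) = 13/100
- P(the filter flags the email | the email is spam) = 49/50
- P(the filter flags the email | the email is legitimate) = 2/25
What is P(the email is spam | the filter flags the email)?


Using Bayes' theorem:
P(A|B) = P(B|A)·P(A) / P(B)

P(the filter flags the email) = 49/50 × 13/100 + 2/25 × 87/100
= 637/5000 + 87/1250 = 197/1000

P(the email is spam|the filter flags the email) = (637/5000) / (197/1000) = 637/985

P(the email is spam|the filter flags the email) = 637/985 ≈ 64.67%


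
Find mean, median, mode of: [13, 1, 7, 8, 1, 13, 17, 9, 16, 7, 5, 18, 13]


Sorted: [1, 1, 5, 7, 7, 8, 9, 13, 13, 13, 16, 17, 18]
Mean = 128/13
Median = 9
Freq: {13: 3, 1: 2, 7: 2, 8: 1, 17: 1, 9: 1, 16: 1, 5: 1, 18: 1}
Mode: [13]

Mean=128/13, Median=9, Mode=13


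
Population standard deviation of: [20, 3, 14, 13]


Mean = 50/4 = 25/2
  (20-25/2)²=225/4
  (3-25/2)²=361/4
  (14-25/2)²=9/4
  (13-25/2)²=1/4
Σ(x-μ)² = 149
σ² = 149/4

σ = √(149/4) ≈ 6.1033


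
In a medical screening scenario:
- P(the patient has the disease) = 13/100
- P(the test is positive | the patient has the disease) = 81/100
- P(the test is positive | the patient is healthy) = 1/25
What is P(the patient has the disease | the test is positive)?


Using Bayes' theorem:
P(A|B) = P(B|A)·P(A) / P(B)

P(the test is positive) = 81/100 × 13/100 + 1/25 × 87/100
= 1053/10000 + 87/2500 = 1401/10000

P(the patient has the disease|the test is positive) = (1053/10000) / (1401/10000) = 351/467

P(the patient has the disease|the test is positive) = 351/467 ≈ 75.16%


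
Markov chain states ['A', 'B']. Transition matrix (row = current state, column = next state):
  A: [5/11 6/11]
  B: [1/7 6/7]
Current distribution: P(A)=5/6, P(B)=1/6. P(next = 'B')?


P(next=B) = Σᵢ P(now=i)×P(i→B)
= 5/6×6/11 + 1/6×6/7
= 5/11 + 1/7 = 46/77

P = 46/77 ≈ 0.5974


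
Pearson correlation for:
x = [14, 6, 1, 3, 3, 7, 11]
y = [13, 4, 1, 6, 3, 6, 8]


n=7, Σx=45, Σy=41, Σxy=364, Σx²=421, Σy²=331
r = (7×364 - 45×41)/√((7×421 - 45²)(7×331 - 41²))
= 703/√(922×636) = 703/√586392 ≈ 703/765.7624 ≈ 0.9180

r ≈ 0.9180


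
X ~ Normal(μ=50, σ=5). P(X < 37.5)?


z = (37.5-50)/5 = -2.5
P(Z < -2.5) = 0.0062

P(X < 37.5) ≈ 0.0062


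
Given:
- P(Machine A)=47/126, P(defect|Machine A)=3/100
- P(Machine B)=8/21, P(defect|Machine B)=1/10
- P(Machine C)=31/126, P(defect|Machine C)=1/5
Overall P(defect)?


P(B) = Σ P(B|Aᵢ)×P(Aᵢ)
  3/100×47/126 = 47/4200
  1/10×8/21 = 4/105
  1/5×31/126 = 31/630
Sum = 1241/12600

P(defect) = 1241/12600 ≈ 9.85%


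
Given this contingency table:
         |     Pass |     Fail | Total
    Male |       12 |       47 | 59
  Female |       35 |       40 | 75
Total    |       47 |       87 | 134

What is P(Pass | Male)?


P(Pass | Male) = 12/(12+47) = 12/59

P(Pass|Male) = 12/59 ≈ 20.34%


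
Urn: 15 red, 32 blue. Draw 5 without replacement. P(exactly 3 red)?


Hypergeometric: C(15,3)×C(32,2)/C(47,5)
= 455×496/1533939 = 225680/1533939

P(X=3) = 225680/1533939 ≈ 14.71%


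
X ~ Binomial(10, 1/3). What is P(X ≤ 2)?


P(X ≤ 2) = Σ P(X=i) for i=0..2
P(X=0) = 1024/59049
P(X=1) = 5120/59049
P(X=2) = 1280/6561
Sum = 5888/19683

P(X ≤ 2) = 5888/19683 ≈ 29.91%


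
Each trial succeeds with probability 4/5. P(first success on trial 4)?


Geometric: P(X=4) = (1-p)^(k-1)×p = (1/5)^3×4/5 = 4/625

P(X=4) = 4/625 ≈ 0.64%


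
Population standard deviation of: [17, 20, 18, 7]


Mean = 62/4 = 31/2
  (17-31/2)²=9/4
  (20-31/2)²=81/4
  (18-31/2)²=25/4
  (7-31/2)²=289/4
Σ(x-μ)² = 101
σ² = 101/4

σ = √(101/4) ≈ 5.0249


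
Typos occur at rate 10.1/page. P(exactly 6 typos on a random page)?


Poisson(λ=10.1): P(X=6) = e^(-λ)×λ^k/k!
= e^(-10.1) × 10.1^6 / 6!
≈ 4.107955523e-05 × 1061520.1506 / 720 ≈ 0.060565

P(X=6) ≈ 0.060565 ≈ 6.06%


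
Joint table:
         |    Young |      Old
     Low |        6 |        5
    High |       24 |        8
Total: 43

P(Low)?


P(Low) = (6+5)/43 = 11/43

P(Low) = 11/43 ≈ 25.58%


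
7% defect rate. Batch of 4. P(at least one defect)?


P(all good) = (93/100)^4 = 74805201/100000000
P(≥1 defect) = 25194799/100000000

P = 25194799/100000000 ≈ 25.19%


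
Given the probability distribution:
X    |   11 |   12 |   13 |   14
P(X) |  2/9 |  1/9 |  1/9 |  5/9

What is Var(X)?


E[X] = 13
E[X²] = 1535/9
Var(X) = E[X²] - (E[X])² = 1535/9 - 169 = 14/9

Var(X) = 14/9 ≈ 1.5556


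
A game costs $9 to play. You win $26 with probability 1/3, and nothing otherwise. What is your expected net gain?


E[gain] = (26-9)×1/3 + (-9)×2/3
= 17/3 - 6 = -1/3

Expected net gain = $-1/3 ≈ $-0.33


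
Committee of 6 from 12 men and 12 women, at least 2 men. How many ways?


Count by #men:
  2M,4W: C(12,2)×C(12,4)=32670
  3M,3W: C(12,3)×C(12,3)=48400
  4M,2W: C(12,4)×C(12,2)=32670
  5M,1W: C(12,5)×C(12,1)=9504
  6M,0W: C(12,6)×C(12,0)=924
Total = 124168

124168


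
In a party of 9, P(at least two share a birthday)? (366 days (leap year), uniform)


P(all different) = Π(366-i)/366 for i=0..8
= 0.905624
P(match) = 1 - 0.905624 = 0.094376

P ≈ 0.0944 ≈ 9.44%


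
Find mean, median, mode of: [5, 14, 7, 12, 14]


Sorted: [5, 7, 12, 14, 14]
Mean = 52/5
Median = 12
Freq: {5: 1, 14: 2, 7: 1, 12: 1}
Mode: [14]

Mean=52/5, Median=12, Mode=14


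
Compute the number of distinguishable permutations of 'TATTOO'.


Letters: 6, freq: {'T': 3, 'A': 1, 'O': 2}
6!/(3!×1!×2!) = 720/12 = 60

60


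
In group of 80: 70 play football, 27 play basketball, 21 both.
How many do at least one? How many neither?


|A∪B| = 70+27-21 = 76
Neither = 80-76 = 4

At least one: 76; Neither: 4


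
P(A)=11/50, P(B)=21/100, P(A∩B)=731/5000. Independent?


P(A)×P(B) = 231/5000
P(A∩B) = 731/5000
Not equal → NOT independent

No, not independent


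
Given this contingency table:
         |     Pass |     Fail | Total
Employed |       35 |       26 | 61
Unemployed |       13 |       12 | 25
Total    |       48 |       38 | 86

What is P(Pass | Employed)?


P(Pass | Employed) = 35/(35+26) = 35/61

P(Pass|Employed) = 35/61 ≈ 57.38%


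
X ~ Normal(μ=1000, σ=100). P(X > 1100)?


z = (1100-1000)/100 = 1.0
P(X > 1100) = 1 - P(Z ≤ 1.0) = 1 - 0.8413 = 0.1587

P(X > 1100) ≈ 0.1587


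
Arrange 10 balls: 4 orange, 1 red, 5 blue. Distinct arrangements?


10!/(4!×1!×5!) = 1260

1260


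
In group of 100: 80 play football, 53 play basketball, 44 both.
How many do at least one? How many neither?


|A∪B| = 80+53-44 = 89
Neither = 100-89 = 11

At least one: 89; Neither: 11


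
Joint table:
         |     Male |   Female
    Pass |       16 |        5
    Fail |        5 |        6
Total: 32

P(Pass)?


P(Pass) = (16+5)/32 = 21/32

P(Pass) = 21/32 ≈ 65.62%


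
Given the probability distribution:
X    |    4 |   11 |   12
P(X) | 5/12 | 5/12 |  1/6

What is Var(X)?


E[X] = 33/4
E[X²] = 973/12
Var(X) = E[X²] - (E[X])² = 973/12 - 1089/16 = 625/48

Var(X) = 625/48 ≈ 13.0208


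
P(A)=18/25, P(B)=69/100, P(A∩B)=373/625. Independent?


P(A)×P(B) = 621/1250
P(A∩B) = 373/625
Not equal → NOT independent

No, not independent


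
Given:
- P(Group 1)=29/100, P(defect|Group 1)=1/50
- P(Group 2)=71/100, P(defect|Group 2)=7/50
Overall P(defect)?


P(B) = Σ P(B|Aᵢ)×P(Aᵢ)
  1/50×29/100 = 29/5000
  7/50×71/100 = 497/5000
Sum = 263/2500

P(defect) = 263/2500 ≈ 10.52%


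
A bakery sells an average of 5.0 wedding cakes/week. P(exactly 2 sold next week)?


Poisson(λ=5.0): P(X=2) = e^(-λ)×λ^k/k!
= e^(-5.0) × 5.0^2 / 2!
≈ 0.006737946999 × 25 / 2 ≈ 0.084224

P(X=2) ≈ 0.084224 ≈ 8.42%


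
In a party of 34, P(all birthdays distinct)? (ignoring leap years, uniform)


P(all different) = Π(365-i)/365 for i=0..33
= (365/365)×(364/365)×...×(332/365)
= 0.204683

P ≈ 0.2047 ≈ 20.47%


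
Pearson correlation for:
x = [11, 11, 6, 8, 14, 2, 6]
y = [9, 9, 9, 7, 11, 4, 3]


n=7, Σx=58, Σy=52, Σxy=488, Σx²=578, Σy²=438
r = (7×488 - 58×52)/√((7×578 - 58²)(7×438 - 52²))
= 400/√(682×362) = 400/√246884 ≈ 400/496.8742 ≈ 0.8050

r ≈ 0.8050


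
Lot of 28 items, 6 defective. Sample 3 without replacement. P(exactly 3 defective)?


Hypergeometric: C(6,3)×C(22,0)/C(28,3)
= 20×1/3276 = 5/819

P(X=3) = 5/819 ≈ 0.61%


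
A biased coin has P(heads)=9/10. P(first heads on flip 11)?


Geometric: P(X=11) = (1-p)^(k-1)×p = (1/10)^10×9/10 = 9/100000000000

P(X=11) = 9/100000000000 ≈ 0.00%


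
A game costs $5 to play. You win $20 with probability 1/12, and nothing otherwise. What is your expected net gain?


E[gain] = (20-5)×1/12 + (-5)×11/12
= 5/4 - 55/12 = -10/3

Expected net gain = $-10/3 ≈ $-3.33


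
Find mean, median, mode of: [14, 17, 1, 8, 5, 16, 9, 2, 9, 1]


Sorted: [1, 1, 2, 5, 8, 9, 9, 14, 16, 17]
Mean = 82/10 = 41/5
Median = 17/2
Freq: {14: 1, 17: 1, 1: 2, 8: 1, 5: 1, 16: 1, 9: 2, 2: 1}
Mode: [1, 9]

Mean=41/5, Median=17/2, Mode=[1, 9]


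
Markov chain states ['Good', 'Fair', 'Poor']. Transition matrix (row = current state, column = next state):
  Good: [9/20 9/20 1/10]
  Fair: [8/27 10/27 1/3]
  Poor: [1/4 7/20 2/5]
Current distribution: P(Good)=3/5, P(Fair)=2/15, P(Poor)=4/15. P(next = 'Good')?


P(next=Good) = Σᵢ P(now=i)×P(i→Good)
= 3/5×9/20 + 2/15×8/27 + 4/15×1/4
= 27/100 + 16/405 + 1/15 = 3047/8100

P = 3047/8100 ≈ 0.3762


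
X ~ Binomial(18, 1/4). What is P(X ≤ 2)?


P(X ≤ 2) = Σ P(X=i) for i=0..2
P(X=0) = 387420489/68719476736
P(X=1) = 1162261467/34359738368
P(X=2) = 6586148313/68719476736
Sum = 1162261467/8589934592

P(X ≤ 2) = 1162261467/8589934592 ≈ 13.53%


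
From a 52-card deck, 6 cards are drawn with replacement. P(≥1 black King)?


P(not a black King) = 50/52 = 25/26
P(none in 6 draws) = (25/26)^6 = 244140625/308915776
P(≥1 black King) = 1 - 244140625/308915776 = 64775151/308915776

P = 64775151/308915776 ≈ 20.97%


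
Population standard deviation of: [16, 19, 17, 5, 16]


Mean = 73/5
  (16-73/5)²=49/25
  (19-73/5)²=484/25
  (17-73/5)²=144/25
  (5-73/5)²=2304/25
  (16-73/5)²=49/25
Σ(x-μ)² = 606/5
σ² = (606/5)/5 = 606/25

σ = √(606/25) ≈ 4.9234


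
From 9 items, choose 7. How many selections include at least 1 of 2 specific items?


Complement: C(9,7) - C(7,7) = 36 - 1 = 35

35


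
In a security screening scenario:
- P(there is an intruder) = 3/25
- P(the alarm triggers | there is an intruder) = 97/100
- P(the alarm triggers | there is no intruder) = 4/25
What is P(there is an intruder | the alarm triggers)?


Using Bayes' theorem:
P(A|B) = P(B|A)·P(A) / P(B)

P(the alarm triggers) = 97/100 × 3/25 + 4/25 × 22/25
= 291/2500 + 88/625 = 643/2500

P(there is an intruder|the alarm triggers) = (291/2500) / (643/2500) = 291/643

P(there is an intruder|the alarm triggers) = 291/643 ≈ 45.26%


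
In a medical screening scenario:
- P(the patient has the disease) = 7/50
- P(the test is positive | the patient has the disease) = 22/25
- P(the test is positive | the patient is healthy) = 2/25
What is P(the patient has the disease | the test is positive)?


Using Bayes' theorem:
P(A|B) = P(B|A)·P(A) / P(B)

P(the test is positive) = 22/25 × 7/50 + 2/25 × 43/50
= 77/625 + 43/625 = 24/125

P(the patient has the disease|the test is positive) = (77/625) / (24/125) = 77/120

P(the patient has the disease|the test is positive) = 77/120 ≈ 64.17%


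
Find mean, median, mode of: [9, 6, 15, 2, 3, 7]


Sorted: [2, 3, 6, 7, 9, 15]
Mean = 42/6 = 7
Median = 13/2
Freq: {9: 1, 6: 1, 15: 1, 2: 1, 3: 1, 7: 1}
Mode: No mode

Mean=7, Median=13/2, Mode=No mode


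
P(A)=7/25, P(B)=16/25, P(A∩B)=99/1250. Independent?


P(A)×P(B) = 112/625
P(A∩B) = 99/1250
Not equal → NOT independent

No, not independent


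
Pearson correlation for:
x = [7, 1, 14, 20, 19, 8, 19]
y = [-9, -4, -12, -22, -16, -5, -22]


n=7, Σx=88, Σy=-90, Σxy=-1437, Σx²=1432, Σy²=1490
r = (7×(-1437) - 88×(-90))/√((7×1432 - 88²)(7×1490 - (-90)²))
= -2139/√(2280×2330) = -2139/√5312400 ≈ -2139/2304.8644 ≈ -0.9280

r ≈ -0.9280


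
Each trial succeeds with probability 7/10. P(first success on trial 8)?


Geometric: P(X=8) = (1-p)^(k-1)×p = (3/10)^7×7/10 = 15309/100000000

P(X=8) = 15309/100000000 ≈ 0.02%
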